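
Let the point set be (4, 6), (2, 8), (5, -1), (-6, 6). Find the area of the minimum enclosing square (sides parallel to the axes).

The bounding box has width 11 and height 9.
An axis-aligned square enclosing the set must have side ≥ max(width, height).
So the minimum side is max(11, 9) = 11.
Area = 11² = 121.

121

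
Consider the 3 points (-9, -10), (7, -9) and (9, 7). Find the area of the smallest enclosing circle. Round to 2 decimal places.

Call the three points A, B, C in the order given.
Side lengths²: AB² = 257, AC² = 613, BC² = 260.
Since AC² = 613 ≥ 260 + 257 = 517, the angle opposite AC is not acute, so the smallest enclosing circle has AC as diameter.
Centre = midpoint of AC = (0, -1.5), r² = 613/4 = 153.25.
Area = π·r² = π·153.25 ≈ 481.45.

481.45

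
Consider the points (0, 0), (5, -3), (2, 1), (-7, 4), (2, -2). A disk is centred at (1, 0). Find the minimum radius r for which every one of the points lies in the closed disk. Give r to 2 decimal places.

The required radius is the distance from (1, 0) to the farthest point.
Squared distances: 1, 25, 2, 80, 5.
Maximum is 80, attained at (-7, 4).
r = √80 ≈ 8.94.

8.94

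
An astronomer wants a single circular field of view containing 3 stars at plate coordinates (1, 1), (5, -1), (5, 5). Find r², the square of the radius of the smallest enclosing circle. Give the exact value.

10

Call the three points A, B, C in the order given.
Side lengths²: AB² = 20, AC² = 32, BC² = 36.
Since BC² = 36 < 32 + 20 = 52, the triangle is acute, so the smallest enclosing circle is the circumcircle.
Circumcentre = (4, 2), r² = 10.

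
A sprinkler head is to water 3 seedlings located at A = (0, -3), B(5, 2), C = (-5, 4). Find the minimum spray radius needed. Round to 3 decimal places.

5.169

Side lengths²: AB² = 50, AC² = 74, BC² = 104.
Since BC² = 104 < 74 + 50 = 124, the triangle is acute, so the smallest enclosing circle is the circumcircle.
Circumcentre = (-1/6, 13/6), r² = 481/18.
r = √(481/18) ≈ 5.169.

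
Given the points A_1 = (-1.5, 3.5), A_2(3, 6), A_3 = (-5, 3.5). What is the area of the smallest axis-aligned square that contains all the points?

64

The bounding box has width 8 and height 2.5.
An axis-aligned square enclosing the set must have side ≥ max(width, height).
So the minimum side is max(8, 2.5) = 8.
Area = 8² = 64.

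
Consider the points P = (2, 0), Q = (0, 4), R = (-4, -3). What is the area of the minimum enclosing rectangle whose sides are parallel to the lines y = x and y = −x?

33

In coordinates u = x + y, v = x − y the rectangle is axis-aligned; the map (x,y)→(u,v) scales areas by 2.
u-values: 2, 4, -7; range = 4 − (-7) = 11.
v-values: 2, -4, -1; range = 2 − (-4) = 6.
Area = (11 × 6) / 2 = 33.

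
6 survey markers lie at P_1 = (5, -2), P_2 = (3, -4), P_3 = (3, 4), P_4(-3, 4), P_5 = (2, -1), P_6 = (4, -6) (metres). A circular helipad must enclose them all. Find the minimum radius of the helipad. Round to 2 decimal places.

6.10

By Welzl's lemma the MEC is supported by two points (diametrically opposite) or three points (on a circumcircle).
The farthest pair is P_4–P_6 with squared distance 149. The circle on this segment as diameter has centre (0.5, -1) and r² = 149/4 = 37.25.
Check P_1: distance² to centre = 21.25 ≤ 37.25, so it lies inside.
All remaining points lie in this disk, and no smaller disk contains both endpoints, so this is the minimum enclosing circle.
r = √(37.25) ≈ 6.10.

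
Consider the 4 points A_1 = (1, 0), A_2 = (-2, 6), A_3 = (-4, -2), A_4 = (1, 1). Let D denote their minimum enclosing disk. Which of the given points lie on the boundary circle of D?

A_1, A_2, A_3

The minimum enclosing circle of a finite set is fixed by two of the points (as a diameter) or three (as a circumcircle).
The minimum enclosing circle is determined by three boundary points: A_1, A_2, A_3.
Their circumcentre is (-8/3, 23/12) with r² = 2465/144.
The farthest remaining point A_4 is at distance² 2057/144 ≤ 2465/144.
The points at distance exactly r from the centre are A_1, A_2, A_3 — 3 points.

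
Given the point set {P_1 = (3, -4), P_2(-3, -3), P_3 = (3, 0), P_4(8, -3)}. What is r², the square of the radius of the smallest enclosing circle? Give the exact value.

The minimum enclosing circle of a finite set is fixed by two of the points (as a diameter) or three (as a circumcircle).
The farthest pair is P_2–P_4 with squared distance 121. The circle on this segment as diameter has centre (2.5, -3) and r² = 121/4 = 30.25.
Check P_1: distance² to centre = 1.25 ≤ 30.25, so it lies inside.
All remaining points lie in this disk, and no smaller disk contains both endpoints, so this is the minimum enclosing circle.

30.25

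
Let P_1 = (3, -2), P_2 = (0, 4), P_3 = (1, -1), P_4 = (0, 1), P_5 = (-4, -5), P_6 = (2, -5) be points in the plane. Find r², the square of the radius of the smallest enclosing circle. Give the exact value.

8245/324

By Welzl's lemma the MEC is supported by two points (diametrically opposite) or three points (on a circumcircle).
The minimum enclosing circle is determined by three boundary points: P_2, P_5, P_6.
Their circumcentre is (-1, -17/18) with r² = 8245/324.
The farthest remaining point P_1 is at distance² 5545/324 ≤ 8245/324.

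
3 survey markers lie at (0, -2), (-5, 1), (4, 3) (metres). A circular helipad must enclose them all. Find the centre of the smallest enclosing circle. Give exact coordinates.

(-0.5, 2)

Call the three points A, B, C in the order given.
Side lengths²: AB² = 34, AC² = 41, BC² = 85.
Since BC² = 85 ≥ 41 + 34 = 75, the angle opposite BC is not acute, so the smallest enclosing circle has BC as diameter.
Centre = midpoint of BC = (-0.5, 2), r² = 85/4 = 21.25.
Centre = (-0.5, 2).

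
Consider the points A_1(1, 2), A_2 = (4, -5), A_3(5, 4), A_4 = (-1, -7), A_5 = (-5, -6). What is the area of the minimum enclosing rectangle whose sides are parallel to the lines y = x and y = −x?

100

In coordinates u = x + y, v = x − y the rectangle is axis-aligned; the map (x,y)→(u,v) scales areas by 2.
u-values: 3, -1, 9, -8, -11; range = 9 − (-11) = 20.
v-values: -1, 9, 1, 6, 1; range = 9 − (-1) = 10.
Area = (20 × 10) / 2 = 100.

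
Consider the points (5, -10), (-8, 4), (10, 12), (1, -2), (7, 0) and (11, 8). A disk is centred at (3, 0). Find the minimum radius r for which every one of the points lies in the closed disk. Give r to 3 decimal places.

The required radius is the distance from (3, 0) to the farthest point.
Squared distances: 104, 137, 193, 8, 16, 128.
Maximum is 193, attained at (10, 12).
r = √193 ≈ 13.892.

13.892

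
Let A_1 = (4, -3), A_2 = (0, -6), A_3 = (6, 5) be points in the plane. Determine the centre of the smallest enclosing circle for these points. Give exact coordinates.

Side lengths²: A_1A_2² = 25, A_1A_3² = 68, A_2A_3² = 157.
Since A_2A_3² = 157 ≥ 68 + 25 = 93, the angle opposite A_2A_3 is not acute, so the smallest enclosing circle has A_2A_3 as diameter.
Centre = midpoint of A_2A_3 = (3, -0.5), r² = 157/4 = 39.25.
Centre = (3, -0.5).

(3, -0.5)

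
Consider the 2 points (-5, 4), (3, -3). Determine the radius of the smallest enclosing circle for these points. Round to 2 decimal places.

The smallest circle enclosing two points has them as diameter endpoints.
Centre = midpoint = (-1, 0.5); r² = |(-5, 4)−(3, -3)|²/4 = 113/4 = 28.25.
r = √(28.25) ≈ 5.32.

5.32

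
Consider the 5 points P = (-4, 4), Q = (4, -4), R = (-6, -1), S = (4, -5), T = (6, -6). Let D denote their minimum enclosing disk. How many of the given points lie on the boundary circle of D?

By Welzl's lemma the MEC is supported by two points (diametrically opposite) or three points (on a circumcircle).
The farthest pair is P–T with squared distance 200. The circle on this segment as diameter has centre (1, -1) and r² = 200/4 = 50.
Check Q: distance² to centre = 18 ≤ 50, so it lies inside.
All remaining points lie in this disk, and no smaller disk contains both endpoints, so this is the minimum enclosing circle.
The points at distance exactly r from the centre are P, T — 2 points.

2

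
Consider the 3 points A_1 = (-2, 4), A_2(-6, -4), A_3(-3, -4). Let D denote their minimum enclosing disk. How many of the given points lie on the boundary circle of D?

2

Side lengths²: A_1A_2² = 80, A_1A_3² = 65, A_2A_3² = 9.
Since A_1A_2² = 80 ≥ 65 + 9 = 74, the angle opposite A_1A_2 is not acute, so the smallest enclosing circle has A_1A_2 as diameter.
Centre = midpoint of A_1A_2 = (-4, 0), r² = 80/4 = 20.
The points at distance exactly r from the centre are A_1, A_2 — 2 points.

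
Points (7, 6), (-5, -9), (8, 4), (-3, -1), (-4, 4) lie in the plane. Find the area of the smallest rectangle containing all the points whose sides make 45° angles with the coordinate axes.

162

In coordinates u = x + y, v = x − y the rectangle is axis-aligned; the map (x,y)→(u,v) scales areas by 2.
u-values: 13, -14, 12, -4, 0; range = 13 − (-14) = 27.
v-values: 1, 4, 4, -2, -8; range = 4 − (-8) = 12.
Area = (27 × 12) / 2 = 162.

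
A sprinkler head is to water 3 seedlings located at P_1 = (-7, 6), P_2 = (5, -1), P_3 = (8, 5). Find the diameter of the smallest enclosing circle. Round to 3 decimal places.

Side lengths²: P_1P_2² = 193, P_1P_3² = 226, P_2P_3² = 45.
Since P_1P_3² = 226 < 193 + 45 = 238, the triangle is acute, so the smallest enclosing circle is the circumcircle.
Circumcentre = (29/62, 311/62), r² = 109045/1922.
Diameter = 2r = 2√(109045/1922) ≈ 15.065.

15.065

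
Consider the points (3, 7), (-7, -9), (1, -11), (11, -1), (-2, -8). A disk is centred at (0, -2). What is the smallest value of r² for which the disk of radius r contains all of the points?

The required radius is the distance from (0, -2) to the farthest point.
Squared distances: 90, 98, 82, 122, 40.
Maximum is 122, attained at (11, -1).

122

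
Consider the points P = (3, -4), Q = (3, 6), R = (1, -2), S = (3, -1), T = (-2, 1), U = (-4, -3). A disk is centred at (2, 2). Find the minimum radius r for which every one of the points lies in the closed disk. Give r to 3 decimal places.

The required radius is the distance from (2, 2) to the farthest point.
Squared distances: 37, 17, 17, 10, 17, 61.
Maximum is 61, attained at U.
r = √61 ≈ 7.810.

7.810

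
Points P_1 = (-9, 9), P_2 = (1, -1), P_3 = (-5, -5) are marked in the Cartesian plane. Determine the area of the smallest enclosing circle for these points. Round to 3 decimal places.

Side lengths²: P_1P_2² = 200, P_1P_3² = 212, P_2P_3² = 52.
Since P_1P_3² = 212 < 200 + 52 = 252, the triangle is acute, so the smallest enclosing circle is the circumcircle.
Circumcentre = (-5.6, 2.4), r² = 55.12.
Area = π·r² = π·55.12 ≈ 173.165.

173.165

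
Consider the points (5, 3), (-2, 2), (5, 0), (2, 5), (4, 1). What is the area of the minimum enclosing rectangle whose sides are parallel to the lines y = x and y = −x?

36

In coordinates u = x + y, v = x − y the rectangle is axis-aligned; the map (x,y)→(u,v) scales areas by 2.
u-values: 8, 0, 5, 7, 5; range = 8 − 0 = 8.
v-values: 2, -4, 5, -3, 3; range = 5 − (-4) = 9.
Area = (8 × 9) / 2 = 36.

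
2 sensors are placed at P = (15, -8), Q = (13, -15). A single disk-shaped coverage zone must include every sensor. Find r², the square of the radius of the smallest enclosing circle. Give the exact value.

The smallest circle enclosing two points has them as diameter endpoints.
Centre = midpoint = (14, -11.5); r² = |PQ|²/4 = 53/4 = 13.25.

13.25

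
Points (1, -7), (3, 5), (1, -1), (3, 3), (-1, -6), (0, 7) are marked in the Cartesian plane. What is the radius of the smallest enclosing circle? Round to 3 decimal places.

7.018

The farthest pair is (1, -7)–(0, 7) with squared distance 197. The circle on this segment as diameter has centre (0.5, 0) and r² = 197/4 = 49.25.
Check (3, 5): distance² to centre = 31.25 ≤ 49.25, so it lies inside.
All remaining points lie in this disk, and no smaller disk contains both endpoints, so this is the minimum enclosing circle.
r = √(49.25) ≈ 7.018.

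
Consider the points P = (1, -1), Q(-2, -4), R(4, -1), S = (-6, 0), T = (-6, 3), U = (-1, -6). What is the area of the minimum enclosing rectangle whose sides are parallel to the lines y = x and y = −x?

70

In coordinates u = x + y, v = x − y the rectangle is axis-aligned; the map (x,y)→(u,v) scales areas by 2.
u-values: 0, -6, 3, -6, -3, -7; range = 3 − (-7) = 10.
v-values: 2, 2, 5, -6, -9, 5; range = 5 − (-9) = 14.
Area = (10 × 14) / 2 = 70.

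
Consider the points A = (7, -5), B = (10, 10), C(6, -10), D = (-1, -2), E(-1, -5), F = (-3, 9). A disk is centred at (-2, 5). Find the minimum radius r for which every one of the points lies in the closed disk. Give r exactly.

17

The required radius is the distance from (-2, 5) to the farthest point.
Squared distances: 181, 169, 289, 50, 101, 17.
Maximum is 289, attained at C.
r = √289 = 17.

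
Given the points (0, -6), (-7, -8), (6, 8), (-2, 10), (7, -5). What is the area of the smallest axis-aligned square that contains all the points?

The bounding box has width 14 and height 18.
An axis-aligned square enclosing the set must have side ≥ max(width, height).
So the minimum side is max(14, 18) = 18.
Area = 18² = 324.

324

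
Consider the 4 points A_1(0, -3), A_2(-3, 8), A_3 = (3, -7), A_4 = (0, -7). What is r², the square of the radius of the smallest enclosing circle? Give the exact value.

A smallest enclosing disk is always determined by at most three of the input points on its boundary.
The farthest pair is A_2–A_3 with squared distance 261. The circle on this segment as diameter has centre (0, 0.5) and r² = 261/4 = 65.25.
Check A_1: distance² to centre = 12.25 ≤ 65.25, so it lies inside.
All remaining points lie in this disk, and no smaller disk contains both endpoints, so this is the minimum enclosing circle.

65.25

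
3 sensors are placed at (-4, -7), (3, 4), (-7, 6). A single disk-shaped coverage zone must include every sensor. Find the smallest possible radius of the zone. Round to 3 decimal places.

7.153

Call the three points A, B, C in the order given.
Side lengths²: AB² = 170, AC² = 178, BC² = 104.
Since AC² = 178 < 170 + 104 = 274, the triangle is acute, so the smallest enclosing circle is the circumcircle.
Circumcentre = (-185/62, 5/62), r² = 98345/1922.
r = √(98345/1922) ≈ 7.153.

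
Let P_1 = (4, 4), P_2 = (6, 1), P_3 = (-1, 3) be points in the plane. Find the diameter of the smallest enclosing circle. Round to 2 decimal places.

Side lengths²: P_1P_2² = 13, P_1P_3² = 26, P_2P_3² = 53.
Since P_2P_3² = 53 ≥ 26 + 13 = 39, the angle opposite P_2P_3 is not acute, so the smallest enclosing circle has P_2P_3 as diameter.
Centre = midpoint of P_2P_3 = (2.5, 2), r² = 53/4 = 13.25.
Diameter = 2r = 2√(13.25) ≈ 7.28.

7.28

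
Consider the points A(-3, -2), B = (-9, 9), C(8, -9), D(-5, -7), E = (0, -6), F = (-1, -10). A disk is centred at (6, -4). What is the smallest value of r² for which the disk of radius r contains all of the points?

394

The required radius is the distance from (6, -4) to the farthest point.
Squared distances: 85, 394, 29, 130, 40, 85.
Maximum is 394, attained at B.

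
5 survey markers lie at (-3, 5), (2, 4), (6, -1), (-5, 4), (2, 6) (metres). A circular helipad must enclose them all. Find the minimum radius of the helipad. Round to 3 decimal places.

6.042

A smallest enclosing disk is always determined by at most three of the input points on its boundary.
The farthest pair is (6, -1)–(-5, 4) with squared distance 146. The circle on this segment as diameter has centre (0.5, 1.5) and r² = 146/4 = 36.5.
Check (-3, 5): distance² to centre = 24.5 ≤ 36.5, so it lies inside.
All remaining points lie in this disk, and no smaller disk contains both endpoints, so this is the minimum enclosing circle.
r = √(36.5) ≈ 6.042.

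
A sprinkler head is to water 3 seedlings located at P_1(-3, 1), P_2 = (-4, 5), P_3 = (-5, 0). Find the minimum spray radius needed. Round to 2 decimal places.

Side lengths²: P_1P_2² = 17, P_1P_3² = 5, P_2P_3² = 26.
Since P_2P_3² = 26 ≥ 17 + 5 = 22, the angle opposite P_2P_3 is not acute, so the smallest enclosing circle has P_2P_3 as diameter.
Centre = midpoint of P_2P_3 = (-4.5, 2.5), r² = 26/4 = 6.5.
r = √(6.5) ≈ 2.55.

2.55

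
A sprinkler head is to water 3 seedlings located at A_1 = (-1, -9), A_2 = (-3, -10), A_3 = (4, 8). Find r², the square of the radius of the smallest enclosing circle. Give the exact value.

93.25

Side lengths²: A_1A_2² = 5, A_1A_3² = 314, A_2A_3² = 373.
Since A_2A_3² = 373 ≥ 314 + 5 = 319, the angle opposite A_2A_3 is not acute, so the smallest enclosing circle has A_2A_3 as diameter.
Centre = midpoint of A_2A_3 = (0.5, -1), r² = 373/4 = 93.25.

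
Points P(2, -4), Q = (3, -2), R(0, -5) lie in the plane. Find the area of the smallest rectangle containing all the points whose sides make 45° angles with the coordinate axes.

In coordinates u = x + y, v = x − y the rectangle is axis-aligned; the map (x,y)→(u,v) scales areas by 2.
u-values: -2, 1, -5; range = 1 − (-5) = 6.
v-values: 6, 5, 5; range = 6 − 5 = 1.
Area = (6 × 1) / 2 = 3.

3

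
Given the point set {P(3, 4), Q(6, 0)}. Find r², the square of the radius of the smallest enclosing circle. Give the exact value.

6.25

The smallest circle enclosing two points has them as diameter endpoints.
Centre = midpoint = (4.5, 2); r² = |PQ|²/4 = 25/4 = 6.25.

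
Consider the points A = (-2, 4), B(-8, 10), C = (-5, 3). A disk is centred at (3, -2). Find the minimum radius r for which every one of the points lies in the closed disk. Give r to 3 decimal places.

The required radius is the distance from (3, -2) to the farthest point.
Squared distances: 61, 265, 89.
Maximum is 265, attained at B.
r = √265 ≈ 16.279.

16.279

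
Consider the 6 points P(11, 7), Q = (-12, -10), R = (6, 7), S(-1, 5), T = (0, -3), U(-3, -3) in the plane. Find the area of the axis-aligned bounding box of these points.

391

x ranges over [-12, 11], width 23.
y ranges over [-10, 7], height 17.
Area = 23 × 17 = 391.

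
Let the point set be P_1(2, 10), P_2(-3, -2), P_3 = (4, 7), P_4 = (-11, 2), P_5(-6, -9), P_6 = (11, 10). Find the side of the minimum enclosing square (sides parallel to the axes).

The bounding box has width 22 and height 19.
An axis-aligned square enclosing the set must have side ≥ max(width, height).
So the minimum side is max(22, 19) = 22.

22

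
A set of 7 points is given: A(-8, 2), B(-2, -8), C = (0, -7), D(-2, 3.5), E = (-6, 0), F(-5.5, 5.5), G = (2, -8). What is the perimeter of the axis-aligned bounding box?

47

Width = max x − min x = 2 − (-8) = 10.
Height = max y − min y = 5.5 − (-8) = 13.5.
Perimeter = 2(10 + 13.5) = 47.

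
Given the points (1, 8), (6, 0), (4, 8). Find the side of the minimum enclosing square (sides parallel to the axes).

8

The bounding box has width 5 and height 8.
An axis-aligned square enclosing the set must have side ≥ max(width, height).
So the minimum side is max(5, 8) = 8.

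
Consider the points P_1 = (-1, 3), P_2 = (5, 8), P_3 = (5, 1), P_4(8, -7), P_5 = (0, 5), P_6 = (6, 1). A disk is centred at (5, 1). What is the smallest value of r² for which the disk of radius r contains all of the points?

The required radius is the distance from (5, 1) to the farthest point.
Squared distances: 40, 49, 0, 73, 41, 1.
Maximum is 73, attained at P_4.

73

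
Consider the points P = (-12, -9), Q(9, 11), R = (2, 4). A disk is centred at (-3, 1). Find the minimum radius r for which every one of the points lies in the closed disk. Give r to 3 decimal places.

15.620

The required radius is the distance from (-3, 1) to the farthest point.
Squared distances: 181, 244, 34.
Maximum is 244, attained at Q.
r = √244 ≈ 15.620.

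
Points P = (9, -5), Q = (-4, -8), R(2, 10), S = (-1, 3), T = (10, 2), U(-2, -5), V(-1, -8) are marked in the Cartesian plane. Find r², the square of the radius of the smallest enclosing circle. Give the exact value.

By Welzl's lemma the MEC is supported by two points (diametrically opposite) or three points (on a circumcircle).
The minimum enclosing circle is determined by three boundary points: P, Q, R.
Their circumcentre is (11/12, 13/36) with r² = 60965/648.
The farthest remaining point T is at distance² 55205/648 ≤ 60965/648.

60965/648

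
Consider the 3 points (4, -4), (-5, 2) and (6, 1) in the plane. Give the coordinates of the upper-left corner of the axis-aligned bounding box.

(-5, 2)

x-range [-5, 6], y-range [-4, 2].
The upper-left corner is (-5, 2).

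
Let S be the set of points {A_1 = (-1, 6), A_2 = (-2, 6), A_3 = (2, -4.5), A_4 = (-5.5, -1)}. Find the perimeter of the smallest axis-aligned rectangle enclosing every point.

Width = max x − min x = 2 − (-5.5) = 7.5.
Height = max y − min y = 6 − (-4.5) = 10.5.
Perimeter = 2(7.5 + 10.5) = 36.

36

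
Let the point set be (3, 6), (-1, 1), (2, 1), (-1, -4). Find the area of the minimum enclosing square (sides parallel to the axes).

The bounding box has width 4 and height 10.
An axis-aligned square enclosing the set must have side ≥ max(width, height).
So the minimum side is max(4, 10) = 10.
Area = 10² = 100.

100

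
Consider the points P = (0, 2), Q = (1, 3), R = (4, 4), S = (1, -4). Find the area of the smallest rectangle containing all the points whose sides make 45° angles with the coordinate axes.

In coordinates u = x + y, v = x − y the rectangle is axis-aligned; the map (x,y)→(u,v) scales areas by 2.
u-values: 2, 4, 8, -3; range = 8 − (-3) = 11.
v-values: -2, -2, 0, 5; range = 5 − (-2) = 7.
Area = (11 × 7) / 2 = 38.5.

38.5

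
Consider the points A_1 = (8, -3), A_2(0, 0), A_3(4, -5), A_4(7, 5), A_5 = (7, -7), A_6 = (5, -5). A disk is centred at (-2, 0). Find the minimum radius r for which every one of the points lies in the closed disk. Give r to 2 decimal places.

11.40

The required radius is the distance from (-2, 0) to the farthest point.
Squared distances: 109, 4, 61, 106, 130, 74.
Maximum is 130, attained at A_5.
r = √130 ≈ 11.40.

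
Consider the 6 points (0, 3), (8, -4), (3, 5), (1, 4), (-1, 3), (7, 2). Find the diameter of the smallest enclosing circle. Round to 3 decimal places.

11.402

The minimum enclosing circle of a finite set is fixed by two of the points (as a diameter) or three (as a circumcircle).
The farthest pair is (8, -4)–(-1, 3) with squared distance 130. The circle on this segment as diameter has centre (3.5, -0.5) and r² = 130/4 = 32.5.
Check (0, 3): distance² to centre = 24.5 ≤ 32.5, so it lies inside.
All remaining points lie in this disk, and no smaller disk contains both endpoints, so this is the minimum enclosing circle.
Diameter = 2r = 2√(32.5) ≈ 11.402.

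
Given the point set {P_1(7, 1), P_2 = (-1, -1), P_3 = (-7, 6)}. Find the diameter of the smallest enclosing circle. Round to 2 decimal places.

14.87

Side lengths²: P_1P_2² = 68, P_1P_3² = 221, P_2P_3² = 85.
Since P_1P_3² = 221 ≥ 85 + 68 = 153, the angle opposite P_1P_3 is not acute, so the smallest enclosing circle has P_1P_3 as diameter.
Centre = midpoint of P_1P_3 = (0, 3.5), r² = 221/4 = 55.25.
Diameter = 2r = 2√(55.25) ≈ 14.87.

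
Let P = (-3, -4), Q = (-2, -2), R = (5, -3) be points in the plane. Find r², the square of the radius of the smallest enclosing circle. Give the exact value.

16.25

Side lengths²: PQ² = 5, PR² = 65, QR² = 50.
Since PR² = 65 ≥ 50 + 5 = 55, the angle opposite PR is not acute, so the smallest enclosing circle has PR as diameter.
Centre = midpoint of PR = (1, -3.5), r² = 65/4 = 16.25.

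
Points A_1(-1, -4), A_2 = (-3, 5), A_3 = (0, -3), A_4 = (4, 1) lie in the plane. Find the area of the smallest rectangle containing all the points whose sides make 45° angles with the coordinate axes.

In coordinates u = x + y, v = x − y the rectangle is axis-aligned; the map (x,y)→(u,v) scales areas by 2.
u-values: -5, 2, -3, 5; range = 5 − (-5) = 10.
v-values: 3, -8, 3, 3; range = 3 − (-8) = 11.
Area = (10 × 11) / 2 = 55.

55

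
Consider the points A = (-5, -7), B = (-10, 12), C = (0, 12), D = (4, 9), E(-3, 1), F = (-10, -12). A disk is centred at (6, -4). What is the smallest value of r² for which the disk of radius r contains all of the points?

The required radius is the distance from (6, -4) to the farthest point.
Squared distances: 130, 512, 292, 173, 106, 320.
Maximum is 512, attained at B.

512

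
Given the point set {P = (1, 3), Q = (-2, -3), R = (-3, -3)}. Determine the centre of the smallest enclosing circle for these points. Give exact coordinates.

(-1, 0)

Side lengths²: PQ² = 45, PR² = 52, QR² = 1.
Since PR² = 52 ≥ 45 + 1 = 46, the angle opposite PR is not acute, so the smallest enclosing circle has PR as diameter.
Centre = midpoint of PR = (-1, 0), r² = 52/4 = 13.
Centre = (-1, 0).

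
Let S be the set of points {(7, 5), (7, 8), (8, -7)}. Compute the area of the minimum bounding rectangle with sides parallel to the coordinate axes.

x ranges over [7, 8], width 1.
y ranges over [-7, 8], height 15.
Area = 1 × 15 = 15.

15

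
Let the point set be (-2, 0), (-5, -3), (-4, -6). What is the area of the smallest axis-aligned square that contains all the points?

36

The bounding box has width 3 and height 6.
An axis-aligned square enclosing the set must have side ≥ max(width, height).
So the minimum side is max(3, 6) = 6.
Area = 6² = 36.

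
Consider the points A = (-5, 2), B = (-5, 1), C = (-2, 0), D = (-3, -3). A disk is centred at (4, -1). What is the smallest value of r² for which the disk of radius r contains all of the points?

90

The required radius is the distance from (4, -1) to the farthest point.
Squared distances: 90, 85, 37, 53.
Maximum is 90, attained at A.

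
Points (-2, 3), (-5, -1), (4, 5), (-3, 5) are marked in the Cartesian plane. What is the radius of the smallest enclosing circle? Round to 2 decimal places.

5.41

The farthest pair is (-5, -1)–(4, 5) with squared distance 117. The circle on this segment as diameter has centre (-0.5, 2) and r² = 117/4 = 29.25.
Check (-2, 3): distance² to centre = 3.25 ≤ 29.25, so it lies inside.
All remaining points lie in this disk, and no smaller disk contains both endpoints, so this is the minimum enclosing circle.
r = √(29.25) ≈ 5.41.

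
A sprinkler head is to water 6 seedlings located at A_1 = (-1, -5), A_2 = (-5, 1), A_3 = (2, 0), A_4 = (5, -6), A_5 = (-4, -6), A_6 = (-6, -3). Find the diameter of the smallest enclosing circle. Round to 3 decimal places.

A smallest enclosing disk is always determined by at most three of the input points on its boundary.
The farthest pair is A_2–A_4 with squared distance 149. The circle on this segment as diameter has centre (0, -2.5) and r² = 149/4 = 37.25.
Check A_1: distance² to centre = 7.25 ≤ 37.25, so it lies inside.
All remaining points lie in this disk, and no smaller disk contains both endpoints, so this is the minimum enclosing circle.
Diameter = 2r = 2√(37.25) ≈ 12.207.

12.207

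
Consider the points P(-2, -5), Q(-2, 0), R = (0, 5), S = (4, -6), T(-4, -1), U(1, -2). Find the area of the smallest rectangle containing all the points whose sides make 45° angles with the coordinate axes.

90

In coordinates u = x + y, v = x − y the rectangle is axis-aligned; the map (x,y)→(u,v) scales areas by 2.
u-values: -7, -2, 5, -2, -5, -1; range = 5 − (-7) = 12.
v-values: 3, -2, -5, 10, -3, 3; range = 10 − (-5) = 15.
Area = (12 × 15) / 2 = 90.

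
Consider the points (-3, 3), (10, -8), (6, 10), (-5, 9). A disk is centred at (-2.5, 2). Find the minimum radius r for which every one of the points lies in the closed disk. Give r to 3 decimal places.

The required radius is the distance from (-2.5, 2) to the farthest point.
Squared distances: 1.25, 256.25, 136.25, 55.25.
Maximum is 256.25, attained at (10, -8).
r = √(256.25) ≈ 16.008.

16.008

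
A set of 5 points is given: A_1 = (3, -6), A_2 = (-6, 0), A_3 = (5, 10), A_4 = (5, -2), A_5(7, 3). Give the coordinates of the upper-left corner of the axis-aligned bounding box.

(-6, 10)

x-range [-6, 7], y-range [-6, 10].
The upper-left corner is (-6, 10).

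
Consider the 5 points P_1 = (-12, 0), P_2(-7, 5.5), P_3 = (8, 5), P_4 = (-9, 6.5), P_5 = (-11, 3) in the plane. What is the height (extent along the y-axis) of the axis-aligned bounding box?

6.5

max y = 6.5, min y = 0, so height = 6.5.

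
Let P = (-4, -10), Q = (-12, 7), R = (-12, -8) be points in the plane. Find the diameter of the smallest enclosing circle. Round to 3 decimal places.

Side lengths²: PQ² = 353, PR² = 68, QR² = 225.
Since PQ² = 353 ≥ 225 + 68 = 293, the angle opposite PQ is not acute, so the smallest enclosing circle has PQ as diameter.
Centre = midpoint of PQ = (-8, -1.5), r² = 353/4 = 88.25.
Diameter = 2r = 2√(88.25) ≈ 18.788.

18.788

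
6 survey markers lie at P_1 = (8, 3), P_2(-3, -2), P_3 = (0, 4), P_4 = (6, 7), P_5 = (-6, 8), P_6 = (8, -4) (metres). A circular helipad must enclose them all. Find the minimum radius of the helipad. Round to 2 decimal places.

By Welzl's lemma the MEC is supported by two points (diametrically opposite) or three points (on a circumcircle).
The farthest pair is P_5–P_6 with squared distance 340. The circle on this segment as diameter has centre (1, 2) and r² = 340/4 = 85.
Check P_1: distance² to centre = 50 ≤ 85, so it lies inside.
All remaining points lie in this disk, and no smaller disk contains both endpoints, so this is the minimum enclosing circle.
r = √85 ≈ 9.22.

9.22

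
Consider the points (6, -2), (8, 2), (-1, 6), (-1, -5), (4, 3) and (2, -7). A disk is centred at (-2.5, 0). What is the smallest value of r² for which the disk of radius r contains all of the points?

114.25

The required radius is the distance from (-2.5, 0) to the farthest point.
Squared distances: 76.25, 114.25, 38.25, 27.25, 51.25, 69.25.
Maximum is 114.25, attained at (8, 2).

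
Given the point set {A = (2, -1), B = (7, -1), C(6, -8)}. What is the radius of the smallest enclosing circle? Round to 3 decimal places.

4.072

Side lengths²: AB² = 25, AC² = 65, BC² = 50.
Since AC² = 65 < 50 + 25 = 75, the triangle is acute, so the smallest enclosing circle is the circumcircle.
Circumcentre = (4.5, -59/14), r² = 1625/98.
r = √(1625/98) ≈ 4.072.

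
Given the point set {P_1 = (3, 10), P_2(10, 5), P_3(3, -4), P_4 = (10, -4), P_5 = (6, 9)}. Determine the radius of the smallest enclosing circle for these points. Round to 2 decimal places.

The farthest pair is P_1–P_4 with squared distance 245. The circle on this segment as diameter has centre (6.5, 3) and r² = 245/4 = 61.25.
Check P_2: distance² to centre = 16.25 ≤ 61.25, so it lies inside.
All remaining points lie in this disk, and no smaller disk contains both endpoints, so this is the minimum enclosing circle.
r = √(61.25) ≈ 7.83.

7.83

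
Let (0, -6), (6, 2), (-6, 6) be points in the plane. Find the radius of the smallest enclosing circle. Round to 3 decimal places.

Call the three points A, B, C in the order given.
Side lengths²: AB² = 100, AC² = 180, BC² = 160.
Since AC² = 180 < 160 + 100 = 260, the triangle is acute, so the smallest enclosing circle is the circumcircle.
Circumcentre = (-1, 1), r² = 50.
r = √50 ≈ 7.071.

7.071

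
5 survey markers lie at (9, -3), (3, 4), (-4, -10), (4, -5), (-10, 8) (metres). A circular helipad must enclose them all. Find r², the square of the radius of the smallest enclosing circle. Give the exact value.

The minimum enclosing circle of a finite set is fixed by two of the points (as a diameter) or three (as a circumcircle).
The minimum enclosing circle is determined by three boundary points: (9, -3), (-4, -10), (-10, 8).
Their circumcentre is (-67/46, 39/46) with r² = 131345/1058.
The farthest remaining point (4, -5) is at distance² 67681/1058 ≤ 131345/1058.

131345/1058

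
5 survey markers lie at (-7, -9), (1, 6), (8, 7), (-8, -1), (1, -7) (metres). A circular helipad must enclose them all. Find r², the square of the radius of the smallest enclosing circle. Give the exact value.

120.25

The minimum enclosing circle of a finite set is fixed by two of the points (as a diameter) or three (as a circumcircle).
The farthest pair is (-7, -9)–(8, 7) with squared distance 481. The circle on this segment as diameter has centre (0.5, -1) and r² = 481/4 = 120.25.
Check (1, 6): distance² to centre = 49.25 ≤ 120.25, so it lies inside.
All remaining points lie in this disk, and no smaller disk contains both endpoints, so this is the minimum enclosing circle.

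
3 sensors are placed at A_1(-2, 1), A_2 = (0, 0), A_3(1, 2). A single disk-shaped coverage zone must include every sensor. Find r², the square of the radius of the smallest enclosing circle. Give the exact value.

2.5

Side lengths²: A_1A_2² = 5, A_1A_3² = 10, A_2A_3² = 5.
Since A_1A_3² = 10 ≥ 5 + 5 = 10, the angle opposite A_1A_3 is not acute, so the smallest enclosing circle has A_1A_3 as diameter.
Centre = midpoint of A_1A_3 = (-0.5, 1.5), r² = 10/4 = 2.5.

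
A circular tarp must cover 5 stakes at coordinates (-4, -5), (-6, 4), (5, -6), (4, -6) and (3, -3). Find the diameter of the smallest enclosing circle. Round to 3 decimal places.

By Welzl's lemma the MEC is supported by two points (diametrically opposite) or three points (on a circumcircle).
The farthest pair is (-6, 4)–(5, -6) with squared distance 221. The circle on this segment as diameter has centre (-0.5, -1) and r² = 221/4 = 55.25.
Check (-4, -5): distance² to centre = 28.25 ≤ 55.25, so it lies inside.
All remaining points lie in this disk, and no smaller disk contains both endpoints, so this is the minimum enclosing circle.
Diameter = 2r = 2√(55.25) ≈ 14.866.

14.866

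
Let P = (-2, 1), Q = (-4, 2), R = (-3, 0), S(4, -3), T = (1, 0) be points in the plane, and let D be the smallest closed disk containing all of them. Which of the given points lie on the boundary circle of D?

Q, S

By Welzl's lemma the MEC is supported by two points (diametrically opposite) or three points (on a circumcircle).
The farthest pair is Q–S with squared distance 89. The circle on this segment as diameter has centre (0, -0.5) and r² = 89/4 = 22.25.
Check P: distance² to centre = 6.25 ≤ 22.25, so it lies inside.
All remaining points lie in this disk, and no smaller disk contains both endpoints, so this is the minimum enclosing circle.
The points at distance exactly r from the centre are Q, S — 2 points.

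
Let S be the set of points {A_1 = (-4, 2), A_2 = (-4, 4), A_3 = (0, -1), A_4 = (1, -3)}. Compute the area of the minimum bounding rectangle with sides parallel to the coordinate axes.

x ranges over [-4, 1], width 5.
y ranges over [-3, 4], height 7.
Area = 5 × 7 = 35.

35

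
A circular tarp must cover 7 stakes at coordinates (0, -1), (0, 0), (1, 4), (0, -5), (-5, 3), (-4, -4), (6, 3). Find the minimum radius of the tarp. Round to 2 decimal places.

The minimum enclosing circle is determined by three boundary points: (-5, 3), (-4, -4), (6, 3).
Their circumcentre is (0.5, 3/14) with r² = 3725/98.
The farthest remaining point (0, -5) is at distance² 2689/98 ≤ 3725/98.
r = √(3725/98) ≈ 6.17.

6.17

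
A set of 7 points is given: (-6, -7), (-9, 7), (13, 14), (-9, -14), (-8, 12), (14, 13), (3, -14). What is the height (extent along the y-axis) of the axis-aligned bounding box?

28

max y = 14, min y = -14, so height = 28.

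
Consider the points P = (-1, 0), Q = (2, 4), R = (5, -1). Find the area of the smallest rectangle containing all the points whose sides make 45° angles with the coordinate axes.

28

In coordinates u = x + y, v = x − y the rectangle is axis-aligned; the map (x,y)→(u,v) scales areas by 2.
u-values: -1, 6, 4; range = 6 − (-1) = 7.
v-values: -1, -2, 6; range = 6 − (-2) = 8.
Area = (7 × 8) / 2 = 28.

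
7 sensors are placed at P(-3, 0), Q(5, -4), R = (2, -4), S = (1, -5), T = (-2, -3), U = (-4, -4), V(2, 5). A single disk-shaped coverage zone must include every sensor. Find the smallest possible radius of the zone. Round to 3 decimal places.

The minimum enclosing circle is determined by three boundary points: Q, U, V.
Their circumcentre is (0.5, -0.5) with r² = 32.5.
The farthest remaining point S is at distance² 20.5 ≤ 32.5.
r = √(32.5) ≈ 5.701.

5.701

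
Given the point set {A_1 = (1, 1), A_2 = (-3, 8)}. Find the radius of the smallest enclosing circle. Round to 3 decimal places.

4.031

The smallest circle enclosing two points has them as diameter endpoints.
Centre = midpoint = (-1, 4.5); r² = |A_1A_2|²/4 = 65/4 = 16.25.
r = √(16.25) ≈ 4.031.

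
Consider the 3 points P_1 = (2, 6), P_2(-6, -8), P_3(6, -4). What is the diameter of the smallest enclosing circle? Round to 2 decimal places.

16.15

Side lengths²: P_1P_2² = 260, P_1P_3² = 116, P_2P_3² = 160.
Since P_1P_2² = 260 < 160 + 116 = 276, the triangle is acute, so the smallest enclosing circle is the circumcircle.
Circumcentre = (-27/17, -21/17), r² = 18850/289.
Diameter = 2r = 2√(18850/289) ≈ 16.15.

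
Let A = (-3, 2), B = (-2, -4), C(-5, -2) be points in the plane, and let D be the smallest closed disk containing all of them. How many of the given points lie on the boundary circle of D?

2

Side lengths²: AB² = 37, AC² = 20, BC² = 13.
Since AB² = 37 ≥ 20 + 13 = 33, the angle opposite AB is not acute, so the smallest enclosing circle has AB as diameter.
Centre = midpoint of AB = (-2.5, -1), r² = 37/4 = 9.25.
The points at distance exactly r from the centre are A, B — 2 points.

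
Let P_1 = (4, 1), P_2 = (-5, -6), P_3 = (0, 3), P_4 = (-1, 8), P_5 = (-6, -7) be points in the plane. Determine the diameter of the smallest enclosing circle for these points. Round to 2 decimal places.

The farthest pair is P_4–P_5 with squared distance 250. The circle on this segment as diameter has centre (-3.5, 0.5) and r² = 250/4 = 62.5.
Check P_1: distance² to centre = 56.5 ≤ 62.5, so it lies inside.
All remaining points lie in this disk, and no smaller disk contains both endpoints, so this is the minimum enclosing circle.
Diameter = 2r = 2√(62.5) ≈ 15.81.

15.81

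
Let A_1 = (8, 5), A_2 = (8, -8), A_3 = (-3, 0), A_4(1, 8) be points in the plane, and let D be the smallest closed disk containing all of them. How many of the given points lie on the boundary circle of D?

The minimum enclosing circle of a finite set is fixed by two of the points (as a diameter) or three (as a circumcircle).
The farthest pair is A_2–A_4 with squared distance 305. The circle on this segment as diameter has centre (4.5, 0) and r² = 305/4 = 76.25.
Check A_1: distance² to centre = 37.25 ≤ 76.25, so it lies inside.
All remaining points lie in this disk, and no smaller disk contains both endpoints, so this is the minimum enclosing circle.
The points at distance exactly r from the centre are A_2, A_4 — 2 points.

2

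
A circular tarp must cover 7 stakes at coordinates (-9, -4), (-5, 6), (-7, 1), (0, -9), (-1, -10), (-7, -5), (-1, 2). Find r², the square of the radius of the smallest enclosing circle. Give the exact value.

68

The farthest pair is (-5, 6)–(-1, -10) with squared distance 272. The circle on this segment as diameter has centre (-3, -2) and r² = 272/4 = 68.
Check (-9, -4): distance² to centre = 40 ≤ 68, so it lies inside.
All remaining points lie in this disk, and no smaller disk contains both endpoints, so this is the minimum enclosing circle.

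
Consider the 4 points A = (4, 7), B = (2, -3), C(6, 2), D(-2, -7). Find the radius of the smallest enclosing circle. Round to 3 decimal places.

7.616

The farthest pair is A–D with squared distance 232. The circle on this segment as diameter has centre (1, 0) and r² = 232/4 = 58.
Check B: distance² to centre = 10 ≤ 58, so it lies inside.
All remaining points lie in this disk, and no smaller disk contains both endpoints, so this is the minimum enclosing circle.
r = √58 ≈ 7.616.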